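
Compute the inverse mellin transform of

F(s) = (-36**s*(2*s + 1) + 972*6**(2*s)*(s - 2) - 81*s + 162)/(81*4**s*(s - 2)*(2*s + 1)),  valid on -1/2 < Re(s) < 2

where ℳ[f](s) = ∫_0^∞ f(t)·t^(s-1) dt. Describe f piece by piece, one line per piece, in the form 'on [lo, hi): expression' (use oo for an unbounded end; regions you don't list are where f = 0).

remove the power substitution first: t on [0, 1/2); 2*t on [1/2, 3); t**(-4) on [3, ∞)
split f at 1/4, 9: ℳ[f](s) collects 3 kernel integrals
piece [0, 1/4): integrate sqrt(t) against the kernel
between 1/4 and 9 the integrand is 2*sqrt(t)·t^(s-1)
for t in [9, ∞): the term is ∫ t**(-2)·t^(s-1)

on [0, 1/4): sqrt(t)
on [1/4, 9): 2*sqrt(t)
on [9, oo): t**(-2)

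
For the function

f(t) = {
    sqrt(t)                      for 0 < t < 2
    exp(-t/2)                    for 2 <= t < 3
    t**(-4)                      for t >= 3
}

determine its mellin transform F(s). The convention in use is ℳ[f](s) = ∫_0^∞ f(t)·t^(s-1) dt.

linearity at 2, 3 turns ℳ[f](s) into 3 summed integrals
between 0 and 2 the integrand is sqrt(t)·t^(s-1)
between 2 and 3 the integrand is exp(-t/2)·t^(s-1)
for t in [3, ∞): the term is ∫ t**(-4)·t^(s-1)

(2**s*(s - 4)*(2*s + 1)*uppergamma(s, 1) - 2**s*(s - 4)*(2*s + 1)*uppergamma(s, 3/2) + 2*2**(s + 1/2)*(s - 4) - 3**s*(2*s + 1)/81)/((s - 4)*(2*s + 1))
  -1/2 < Re(s) < 4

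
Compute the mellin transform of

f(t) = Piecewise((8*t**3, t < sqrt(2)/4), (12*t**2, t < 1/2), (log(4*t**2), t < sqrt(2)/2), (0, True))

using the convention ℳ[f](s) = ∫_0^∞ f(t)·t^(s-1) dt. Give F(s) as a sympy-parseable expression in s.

undo the common scale on t: t**3 on [0, sqrt(2)/2); 3*t**2 on [sqrt(2)/2, 1); log(t**2) on [1, sqrt(2))
reversing the power substitution: t**(3/2) on [0, 1/2); 3*t on [1/2, 1); log(t) on [1, 2)
linearity at sqrt(2)/4, 1/2 turns ℳ[f](s) into 3 summed integrals
for t in [0, sqrt(2)/4): the term is ∫ 8*t**3·t^(s-1)
∫ over [sqrt(2)/4, 1/2) of 12*t**2·t^(s-1) joins the sum
∫ log(4*t**2)·t^(s-1) over [1/2, sqrt(2)/2)

(sqrt(2)/4)**s*(12*2**(s/2)*s**2*(s + 3) + 8*2**(s/2)*(s + 2)*(s + 3) + 4*2**s*s*(s + 2)*(s + 3)*log(2) - 8*2**s*(s + 2)*(s + 3) + sqrt(2)*s**2*(s + 2) - 6*s**2*(s + 3))/(4*s**2*(s + 2)*(s + 3))
  Re(s) > -3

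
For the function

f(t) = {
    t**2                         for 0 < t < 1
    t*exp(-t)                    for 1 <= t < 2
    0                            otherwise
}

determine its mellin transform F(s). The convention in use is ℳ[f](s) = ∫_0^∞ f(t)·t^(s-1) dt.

((s + 2)*uppergamma(s + 1, 1) - (s + 2)*uppergamma(s + 1, 2) + 1)/(s + 2)
  Re(s) > -2

the shared t-power comes off first: t on [0, 1); exp(-t) on [1, 2)
cuts at 1: linearity sums the 2 kernel integrals
for t in [0, 1): the term is ∫ t**2·t^(s-1)
the [1, 2) slice contributes ∫ t*exp(-t)·t^(s-1) dt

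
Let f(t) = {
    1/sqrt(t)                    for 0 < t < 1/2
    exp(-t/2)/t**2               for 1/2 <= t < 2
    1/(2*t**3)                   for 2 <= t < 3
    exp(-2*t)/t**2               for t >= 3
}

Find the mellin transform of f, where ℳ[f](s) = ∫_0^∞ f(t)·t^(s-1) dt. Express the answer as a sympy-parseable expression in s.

remove the power substitution first: t**(-1/4) on [0, 1/4); exp(-sqrt(t)/2)/t on [1/4, 4); 1/(2*t**(3/2)) on [4, 9); …
remove the shared t-power first: t**(3/4) on [0, 1/4); exp(-sqrt(t)/2) on [1/4, 4); 1/(2*sqrt(t)) on [4, 9); …
the power substitution comes off first: t**(3/2) on [0, 1/2); exp(-t/2) on [1/2, 2); 1/(2*t) on [2, 3); …
the 4 pieces separated at 1/2, 2, 3 each add one integral
on [0, 1/2) integrate f = 1/sqrt(t) against the kernel
between 1/2 and 2 the integrand is exp(-t/2)/t**2·t^(s-1)
segment 2 to 3 holds 1/(2*t**3); add its integral
∫ over [3, ∞) of exp(-2*t)/t**2·t^(s-1) joins the sum

(9*24**s*(1 - 2*s) + 36*24**s*(s - 3)*(2*s - 1)*uppergamma(s - 2, 1/4) - 36*24**s*(s - 3)*(2*s - 1)*uppergamma(s - 2, 1) + 8*36**s*(2*s - 1)/3 + 576*6**s*(s - 3)*(2*s - 1)*uppergamma(s - 2, 6) + 288*sqrt(2)*6**s*(s - 3))/(144*12**s*(s - 3)*(2*s - 1))
  Re(s) > 1/2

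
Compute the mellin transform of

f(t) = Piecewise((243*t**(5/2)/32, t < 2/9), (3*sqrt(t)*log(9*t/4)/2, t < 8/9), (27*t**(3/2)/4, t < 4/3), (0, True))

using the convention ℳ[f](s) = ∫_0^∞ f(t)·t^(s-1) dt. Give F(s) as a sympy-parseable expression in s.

2**(s - 3/2)*(-2**(2*s + 4)*(2*s + 3)*(2*s + 5) + 2**(2*s + 5)*(-2*s - 5)*(2*s + 1)**2 + 8*4**s*(2*s + 1)*(2*s + 3)*(2*s + 5)*log(2) + 6**(s + 3/2)*(2*s + 1)**2*(8*s + 20) + (2*s + 1)**2*(2*s + 3) + 4*(2*s + 1)*(2*s + 3)*(2*s + 5)*log(2) + 8*(2*s + 3)*(2*s + 5))/(9**s*(2*s + 1)**2*(2*s + 3)*(2*s + 5))
  Re(s) > -5/2

strip the common scale on t: 9*sqrt(6)*t**(5/2)/8 on [0, 1/3); sqrt(6)*sqrt(t)*log(3*t/2)/2 on [1/3, 4/3); 3*sqrt(6)*t**(3/2)/2 on [4/3, 2)
peel off the common scale on t: t**(5/2) on [0, 1/2); sqrt(t)*log(t) on [1/2, 2); 2*t**(3/2) on [2, 3)
invert the shared t-power to get t**2 on [0, 1/2); log(t) on [1/2, 2); 2*t on [2, 3)
split f at 2/9, 8/9: ℳ[f](s) collects 3 kernel integrals
the [0, 2/9) slice contributes ∫ 243*t**(5/2)/32·t^(s-1) dt
∫ over [2/9, 8/9) of 3*sqrt(t)*log(9*t/4)/2·t^(s-1) joins the sum
for t in [8/9, 4/3): the term is ∫ 27*t**(3/2)/4·t^(s-1)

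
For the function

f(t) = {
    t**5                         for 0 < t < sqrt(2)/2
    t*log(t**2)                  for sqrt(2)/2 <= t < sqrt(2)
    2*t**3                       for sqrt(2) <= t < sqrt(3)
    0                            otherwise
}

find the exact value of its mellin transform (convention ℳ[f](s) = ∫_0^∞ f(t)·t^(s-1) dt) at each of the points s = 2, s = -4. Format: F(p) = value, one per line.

peel off the shared t-power: t**4 on [0, sqrt(2)/2); log(t**2) on [sqrt(2)/2, sqrt(2)); 2*t**2 on [sqrt(2), sqrt(3))
back out the power substitution: t**2 on [0, 1/2); log(t) on [1/2, 2); 2*t on [2, 3)
cuts at sqrt(2)/2, sqrt(2): linearity sums the 3 kernel integrals
over [0, sqrt(2)/2), the kernel integral of t**5 enters the sum
on [sqrt(2)/2, sqrt(2)) integrate f = t*log(t**2) against the kernel
piece [sqrt(2), sqrt(3)): integrate 2*t**3 against the kernel

F(2) = sqrt(2)*(-9979 + 3780*log(2) + 9072*sqrt(6))/5040
F(-4) = sqrt(2)*(-12*sqrt(6) - 27*log(2) + 68)/36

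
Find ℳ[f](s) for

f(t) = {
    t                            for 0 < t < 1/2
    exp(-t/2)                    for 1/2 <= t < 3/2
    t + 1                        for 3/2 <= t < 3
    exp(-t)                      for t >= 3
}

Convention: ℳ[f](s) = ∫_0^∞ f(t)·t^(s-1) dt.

summing 4 kernel integrals split by 1/2, 3/2, 3 yields ℳ[f](s)
on [0, 1/2) integrate f = t against the kernel
on [1/2, 3/2): add ∫ exp(-t/2)·t^(s-1) dt
∫ over [3/2, 3) of (t + 1)·t^(s-1) joins the sum
segment [3, ∞) carries exp(-t); integrate it

(2*2**s*s*(s + 1)*uppergamma(s, 3) - 5*3**s*s - 2*3**s + 2*4**s*s*(s + 1)*uppergamma(s, 1/4) - 2*4**s*s*(s + 1)*uppergamma(s, 3/4) + 8*6**s*s + 2*6**s + s)/(2*2**s*s*(s + 1))
  Re(s) > -1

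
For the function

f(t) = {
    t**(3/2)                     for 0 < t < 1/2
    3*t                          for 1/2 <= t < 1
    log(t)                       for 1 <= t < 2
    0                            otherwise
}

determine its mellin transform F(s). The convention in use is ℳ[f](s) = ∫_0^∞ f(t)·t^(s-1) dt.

the 3 pieces separated at 1/2, 1 each add one integral
for t in [0, 1/2): the term is ∫ t**(3/2)·t^(s-1)
∫ over [1/2, 1) of 3*t·t^(s-1) joins the sum
the [1, 2) slice contributes ∫ log(t)·t^(s-1) dt

(-2*2**(2*s)*(s + 1)*(2*s + 3) + 6*2**s*s**2*(2*s + 3) + 2*2**s*(s + 1)*(2*s + 3) + 4**s*s*(s + 1)*(2*s + 3)*log(4) + sqrt(2)*s**2*(s + 1) - 3*s**2*(2*s + 3))/(2*2**s*s**2*(s + 1)*(2*s + 3))
  Re(s) > -3/2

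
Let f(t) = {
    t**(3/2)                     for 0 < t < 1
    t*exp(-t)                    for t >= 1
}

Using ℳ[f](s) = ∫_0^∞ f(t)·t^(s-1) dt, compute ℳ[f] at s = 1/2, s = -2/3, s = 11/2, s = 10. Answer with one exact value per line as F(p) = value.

reversing the shared t-power: sqrt(t) on [0, 1); exp(-t) on [1, ∞)
treat the 2 regions marked off by 1 separately and sum
[0, 1) adds the kernel integral of t**(3/2)
on [1, ∞) integrate f = t*exp(-t) against the kernel

F(1/2) = sqrt(pi)*erfc(1)/2 + exp(-1) + 1/2
F(-2/3) = uppergamma(1/3, 1) + 6/5
F(11/2) = (E*(64 + 72765*sqrt(pi)*erfc(1)) + 295358)*exp(-1)/448
F(10) = 2/23 + 9864101*exp(-1)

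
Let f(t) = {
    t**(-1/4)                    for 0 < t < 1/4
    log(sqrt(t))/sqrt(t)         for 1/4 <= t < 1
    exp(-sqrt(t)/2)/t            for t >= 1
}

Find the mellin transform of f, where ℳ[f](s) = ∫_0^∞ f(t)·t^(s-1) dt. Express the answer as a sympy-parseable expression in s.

undo the shared t-power: t**(3/4) on [0, 1/4); sqrt(t)*log(sqrt(t)) on [1/4, 1); exp(-sqrt(t)/2) on [1, ∞)
peel off the power substitution: t**(3/2) on [0, 1/2); t*log(t) on [1/2, 1); exp(-t/2) on [1, ∞)
along the cuts 1/4, 1, ℳ[f](s) splits into 3 integrals
segment 0 to 1/4 holds t**(-1/4); add its integral
the [1/4, 1) slice contributes ∫ log(sqrt(t))/sqrt(t)·t^(s-1) dt
[1, ∞) adds the kernel integral of exp(-sqrt(t)/2)/t

2**(-2*s - 1)*(16**s*(4*s - 1)*(4*s + 4*(s - 1)**2 - 3)*uppergamma(2*s - 2, 1/2) + 2**(2*s + 2)*(1 - 4*s) + 32*s + 16*(s - 1)*(4*s - 1)*log(2) + 8*(4*s - 1)*log(2) + sqrt(2)*(32*s + 32*(s - 1)**2 - 24) - 8)/((4*s - 1)*(4*s + 4*(s - 1)**2 - 3))
  Re(s) > 1/4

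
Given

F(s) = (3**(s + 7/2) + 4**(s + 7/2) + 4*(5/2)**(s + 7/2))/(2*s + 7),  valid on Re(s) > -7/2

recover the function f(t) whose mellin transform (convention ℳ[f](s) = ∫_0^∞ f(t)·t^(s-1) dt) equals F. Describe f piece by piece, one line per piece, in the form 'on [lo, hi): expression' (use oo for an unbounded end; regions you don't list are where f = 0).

split f at 5/2, 3: ℳ[f](s) collects 3 kernel integrals
between 0 and 5/2 the integrand is 3*t**(7/2)·t^(s-1)
piece [5/2, 3): integrate t**(7/2) against the kernel
for t in [3, 4): the term is ∫ t**(7/2)/2·t^(s-1)

on [0, 5/2): 3*t**(7/2)
on [5/2, 3): t**(7/2)
on [3, 4): t**(7/2)/2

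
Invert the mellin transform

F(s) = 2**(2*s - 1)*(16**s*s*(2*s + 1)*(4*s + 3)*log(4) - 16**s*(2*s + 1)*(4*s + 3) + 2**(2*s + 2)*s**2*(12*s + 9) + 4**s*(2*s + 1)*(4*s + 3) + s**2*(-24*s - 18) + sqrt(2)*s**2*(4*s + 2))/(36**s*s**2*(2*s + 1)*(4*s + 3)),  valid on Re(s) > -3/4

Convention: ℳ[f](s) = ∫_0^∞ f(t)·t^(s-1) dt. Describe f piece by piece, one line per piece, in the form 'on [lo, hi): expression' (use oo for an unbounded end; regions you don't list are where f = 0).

strip the power substitution: 3*sqrt(6)*t**(3/2)/4 on [0, 1/3); 9*t/2 on [1/3, 2/3); log(3*t/2) on [2/3, 4/3)
invert the common scale on t to get 3*sqrt(3)*t**(3/2) on [0, 1/6); 9*t on [1/6, 1/3); log(3*t) on [1/3, 2/3)
peel off the common scale on t: t**(3/2) on [0, 1/2); 3*t on [1/2, 1); log(t) on [1, 2)
decompose at 1/9, 4/9; ℳ[f](s) sums the 3 pieces' integrals
∫ 3*sqrt(6)*t**(3/4)/4·t^(s-1) over [0, 1/9)
∫ over [1/9, 4/9) of 9*sqrt(t)/2·t^(s-1) joins the sum
on [4/9, 16/9): add ∫ log(3*sqrt(t)/2)·t^(s-1) dt

on [0, 1/9): 3*sqrt(6)*t**(3/4)/4
on [1/9, 4/9): 9*sqrt(t)/2
on [4/9, 16/9): log(3*sqrt(t)/2)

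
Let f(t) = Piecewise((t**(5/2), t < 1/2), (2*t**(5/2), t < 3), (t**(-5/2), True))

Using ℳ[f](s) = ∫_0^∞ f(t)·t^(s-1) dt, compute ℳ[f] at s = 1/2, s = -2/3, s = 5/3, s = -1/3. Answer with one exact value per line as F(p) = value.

undo the shared t-power: sqrt(t) on [0, 1/2); 2*sqrt(t) on [1/2, 3); t**(-9/2) on [3, ∞)
peel off the shared t-power: t**(3/2) on [0, 1/2); 2*t**(3/2) on [1/2, 3); t**(-7/2) on [3, ∞)
strip the shared t-power: t on [0, 1/2); 2*t on [1/2, 3); t**(-4) on [3, ∞)
summing 3 kernel integrals split by 1/2, 3 yields ℳ[f](s)
segment 0 to 1/2 holds t**(5/2); add its integral
over [1/2, 3), the kernel integral of 2*t**(5/2) enters the sum
segment [3, ∞) carries t**(-5/2); integrate it

F(1/2) = 1297/72
F(-2/3) = 2**(1/6)*(-1539 + 18490*6**(5/6))/11286
F(5/3) = 2**(5/6)*(-3 + 7856*6**(1/6))/400
F(-1/3) = 2**(5/6)*(-459 + 33100*6**(1/6))/7956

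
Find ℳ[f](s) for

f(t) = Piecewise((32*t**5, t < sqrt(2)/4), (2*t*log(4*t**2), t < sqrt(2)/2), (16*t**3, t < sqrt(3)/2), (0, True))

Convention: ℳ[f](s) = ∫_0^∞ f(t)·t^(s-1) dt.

2**(1/2 - 3*s/2)*(-32*2**s*(s + 1)**2*(s + 5) + 8*2**s*(s + 1)*(s + 3)*(s + 5)*log(2) - 16*2**s*(s + 3)*(s + 5) + 24*6**(s/2 + 1/2)*(s + 1)**2*(s + 5) + (s + 1)**2*(s + 3) + 4*(s + 1)*(s + 3)*(s + 5)*log(2) + 8*(s + 3)*(s + 5))/(8*(s + 1)**2*(s + 3)*(s + 5))
  Re(s) > -5

strip the common scale on t: t**5 on [0, sqrt(2)/2); t*log(t**2) on [sqrt(2)/2, sqrt(2)); 2*t**3 on [sqrt(2), sqrt(3))
peel off the power substitution: t**(5/2) on [0, 1/2); sqrt(t)*log(t) on [1/2, 2); 2*t**(3/2) on [2, 3)
invert the shared t-power to get t**2 on [0, 1/2); log(t) on [1/2, 2); 2*t on [2, 3)
cuts at sqrt(2)/4, sqrt(2)/2: linearity sums the 3 kernel integrals
segment 0 to sqrt(2)/4 holds 32*t**5; add its integral
∫ over [sqrt(2)/4, sqrt(2)/2) of 2*t*log(4*t**2)·t^(s-1) joins the sum
piece [sqrt(2)/2, sqrt(3)/2): integrate 16*t**3 against the kernel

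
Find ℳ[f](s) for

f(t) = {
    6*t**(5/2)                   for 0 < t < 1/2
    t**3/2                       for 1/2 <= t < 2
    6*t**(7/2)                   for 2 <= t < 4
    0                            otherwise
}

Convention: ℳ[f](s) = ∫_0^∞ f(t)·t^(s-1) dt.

(24576*2**(2*s)*(s + 3)*(2*s + 5) + 64*2**s*(2*s + 5)*(2*s + 7) + 24*2**(1/2 - s)*(s + 3)*(2*s + 7) - 1536*2**(s + 1/2)*(s + 3)*(2*s + 5) - (2*s + 5)*(2*s + 7)/2**s)/(16*(s + 3)*(2*s + 5)*(2*s + 7))
  Re(s) > -5/2

along the cuts 1/2, 2, ℳ[f](s) splits into 3 integrals
for t in [0, 1/2): the term is ∫ 6*t**(5/2)·t^(s-1)
the [1/2, 2) slice contributes ∫ t**3/2·t^(s-1) dt
segment 2 to 4 holds 6*t**(7/2); add its integral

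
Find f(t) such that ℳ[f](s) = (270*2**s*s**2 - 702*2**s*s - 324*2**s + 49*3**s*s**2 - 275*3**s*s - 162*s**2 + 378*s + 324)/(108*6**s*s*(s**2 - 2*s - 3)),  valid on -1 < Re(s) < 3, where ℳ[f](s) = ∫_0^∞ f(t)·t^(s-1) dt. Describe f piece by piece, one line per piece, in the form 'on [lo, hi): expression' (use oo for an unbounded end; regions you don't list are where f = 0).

on [0, 1/6): 3*t
on [1/6, 1/3): 6*t + 1
on [1/3, 1/2): 3*t/2
on [1/2, oo): 1/(27*t**3)

the common scale on t comes off first: t on [0, 1/2); 2*t + 1 on [1/2, 1); t/2 on [1, 3/2); …
split f at 1/6, 1/3, 1/2: ℳ[f](s) collects 4 kernel integrals
for t in [0, 1/6): the term is ∫ 3*t·t^(s-1)
segment [1/6, 1/3) carries (6*t + 1); integrate it
segment 1/3 to 1/2 holds 3*t/2; add its integral
on [1/2, ∞) integrate f = 1/(27*t**3) against the kernel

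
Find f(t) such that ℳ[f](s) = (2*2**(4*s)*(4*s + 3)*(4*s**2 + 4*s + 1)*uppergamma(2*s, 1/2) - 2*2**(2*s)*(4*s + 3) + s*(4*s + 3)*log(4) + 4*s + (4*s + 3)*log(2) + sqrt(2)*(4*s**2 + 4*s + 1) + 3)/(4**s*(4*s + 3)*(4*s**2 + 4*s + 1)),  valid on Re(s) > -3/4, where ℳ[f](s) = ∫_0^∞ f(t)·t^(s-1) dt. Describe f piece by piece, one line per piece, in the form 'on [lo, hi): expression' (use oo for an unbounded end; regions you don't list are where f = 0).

remove the shared t-power first: t**(7/4) on [0, 1/4); t**(3/2)*log(sqrt(t)) on [1/4, 1); t*exp(-sqrt(t)/2) on [1, ∞)
undo the power substitution: t**(7/2) on [0, 1/2); t**3*log(t) on [1/2, 1); t**2*exp(-t/2) on [1, ∞)
peel off the shared t-power: t**(3/2) on [0, 1/2); t*log(t) on [1/2, 1); exp(-t/2) on [1, ∞)
split f at 1/4, 1: ℳ[f](s) collects 3 kernel integrals
the [0, 1/4) slice contributes ∫ t**(3/4)·t^(s-1) dt
∫ sqrt(t)*log(sqrt(t))·t^(s-1) over [1/4, 1)
between 1 and ∞ the integrand is exp(-sqrt(t)/2)·t^(s-1)

on [0, 1/4): t**(3/4)
on [1/4, 1): sqrt(t)*log(sqrt(t))
on [1, oo): exp(-sqrt(t)/2)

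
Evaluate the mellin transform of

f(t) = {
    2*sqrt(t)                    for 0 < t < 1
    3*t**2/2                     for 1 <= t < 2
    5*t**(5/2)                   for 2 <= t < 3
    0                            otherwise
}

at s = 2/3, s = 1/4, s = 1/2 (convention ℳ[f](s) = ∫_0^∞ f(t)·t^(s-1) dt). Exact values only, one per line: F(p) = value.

F(2/3) = -240*2**(1/6)/19 + 129/112 + 9*2**(2/3)/4 + 810*3**(1/6)/19
F(1/4) = -80*2**(3/4)/11 + 2 + 8*2**(1/4)/3 + 180*3**(3/4)/11
F(1/2) = 12*sqrt(2)/5 + 496/15

integrate the 3 segments split at 1, 2, then add the results
piece [0, 1): integrate 2*sqrt(t) against the kernel
over [1, 2), the kernel integral of 3*t**2/2 enters the sum
∫ over [2, 3) of 5*t**(5/2)·t^(s-1) joins the sum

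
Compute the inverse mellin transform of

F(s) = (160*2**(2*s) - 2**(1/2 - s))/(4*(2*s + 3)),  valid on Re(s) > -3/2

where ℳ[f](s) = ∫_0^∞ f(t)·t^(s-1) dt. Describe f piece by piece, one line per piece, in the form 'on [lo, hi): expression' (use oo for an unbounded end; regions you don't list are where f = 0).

on [0, 1/2): 2*t**(3/2)
on [1/2, 4): 5*t**(3/2)/2

the 2 pieces separated at 1/2 each add one integral
∫ over [0, 1/2) of 2*t**(3/2)·t^(s-1) joins the sum
on [1/2, 4): add ∫ 5*t**(3/2)/2·t^(s-1) dt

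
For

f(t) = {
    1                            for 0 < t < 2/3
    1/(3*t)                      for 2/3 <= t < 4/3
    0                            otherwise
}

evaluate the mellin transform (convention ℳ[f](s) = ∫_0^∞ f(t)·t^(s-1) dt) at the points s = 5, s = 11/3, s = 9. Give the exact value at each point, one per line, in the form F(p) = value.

F(5) = 332/1215
F(11/3) = 5*12**(1/3)/594 + 4*6**(1/3)/27
F(9) = 73952/177147

invert the common scale on t to get 1 on [0, 1); 1/(2*t) on [1, 2)
back out the shared t-power: t on [0, 1); 1/2 on [1, 2)
breakpoints 2/3: one integral from each of the 2 segments
the [0, 2/3) slice contributes ∫ 1·t^(s-1) dt
segment 2/3 to 4/3 holds 1/(3*t); add its integral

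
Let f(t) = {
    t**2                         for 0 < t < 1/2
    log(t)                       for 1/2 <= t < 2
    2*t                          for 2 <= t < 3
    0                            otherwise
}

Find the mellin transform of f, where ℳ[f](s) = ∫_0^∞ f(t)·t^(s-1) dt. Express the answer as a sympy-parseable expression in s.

summing 3 kernel integrals split by 1/2, 2 yields ℳ[f](s)
∫ over [0, 1/2) of t**2·t^(s-1) joins the sum
between 1/2 and 2 the integrand is log(t)·t^(s-1)
piece [2, 3): integrate 2*t against the kernel

(-16*2**(2*s)*s**2*(s + 2) + 4*2**(2*s)*s*(s + 1)*(s + 2)*log(2) - 4*2**(2*s)*(s + 1)*(s + 2) + 24*6**s*s**2*(s + 2) + s**2*(s + 1) + 4*s*(s + 1)*(s + 2)*log(2) + 4*(s + 1)*(s + 2))/(4*2**s*s**2*(s + 1)*(s + 2))
  Re(s) > -2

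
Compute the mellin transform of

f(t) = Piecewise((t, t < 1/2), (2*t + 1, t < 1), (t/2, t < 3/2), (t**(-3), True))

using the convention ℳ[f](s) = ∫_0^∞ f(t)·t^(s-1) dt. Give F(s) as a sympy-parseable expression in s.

(270*2**s*s**2 - 702*2**s*s - 324*2**s + 49*3**s*s**2 - 275*3**s*s - 162*s**2 + 378*s + 324)/(108*2**s*s*(s**2 - 2*s - 3))
  -1 < Re(s) < 3

integrate the 4 segments split at 1/2, 1, 3/2, then add the results
segment 0 to 1/2 holds t; add its integral
over [1/2, 1), the kernel integral of (2*t + 1) enters the sum
on [1, 3/2): add ∫ t/2·t^(s-1) dt
for t in [3/2, ∞): the term is ∫ t**(-3)·t^(s-1)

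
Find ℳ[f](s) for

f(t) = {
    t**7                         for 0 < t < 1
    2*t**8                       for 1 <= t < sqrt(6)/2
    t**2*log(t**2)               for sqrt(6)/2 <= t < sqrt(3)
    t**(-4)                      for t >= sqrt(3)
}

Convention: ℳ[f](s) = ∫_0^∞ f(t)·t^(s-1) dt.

2**(-s/2 - 2)*(324*2**(s/2 + 2)*(s/2 - 2)*(s/2 + 4)*(-s + (s/2 + 2)**2 - 3) - 324*2**(s/2 + 2)*(s/2 - 2)*(s + 7)*(-s + (s/2 + 2)**2 - 3) - 108*3**(s/2 + 2)*(s/2 - 2)*(s/2 + 2)*(s/2 + 4)*(s + 7)*log(3) + 108*3**(s/2 + 2)*(s/2 - 2)*(s/2 + 2)*(s/2 + 4)*(s + 7)*log(2) - 108*3**(s/2 + 2)*(s/2 - 2)*(s/2 + 4)*(s + 7)*log(2) + 108*3**(s/2 + 2)*(s/2 - 2)*(s/2 + 4)*(s + 7) + 108*3**(s/2 + 2)*(s/2 - 2)*(s/2 + 4)*(s + 7)*log(3) + 729*3**(s/2 + 2)*(s/2 - 2)*(s + 7)*(-s + (s/2 + 2)**2 - 3) + 54*6**(s/2 + 2)*(s/2 - 2)*(s/2 + 2)*(s/2 + 4)*(s + 7)*log(3) - 54*6**(s/2 + 2)*(s/2 - 2)*(s/2 + 4)*(s + 7)*log(3) - 54*6**(s/2 + 2)*(s/2 - 2)*(s/2 + 4)*(s + 7) - 2*6**(s/2 + 2)*(s/2 + 4)*(s + 7)*(-s + (s/2 + 2)**2 - 3))/(324*(s/2 - 2)*(s/2 + 4)*(s + 7)*(-s + (s/2 + 2)**2 - 3))
  -7 < Re(s) < 4

the power substitution comes off first: t**(7/2) on [0, 1); 2*t**4 on [1, 3/2); t*log(t) on [3/2, 3); …
undo the shared t-power: t**(3/2) on [0, 1); 2*t**2 on [1, 3/2); log(t)/t on [3/2, 3); …
cuts at 1, sqrt(6)/2, sqrt(3): linearity sums the 4 kernel integrals
segment 0 to 1 holds t**7; add its integral
on [1, sqrt(6)/2): add ∫ 2*t**8·t^(s-1) dt
over [sqrt(6)/2, sqrt(3)), the kernel integral of t**2*log(t**2) enters the sum
[sqrt(3), ∞) adds the kernel integral of t**(-4)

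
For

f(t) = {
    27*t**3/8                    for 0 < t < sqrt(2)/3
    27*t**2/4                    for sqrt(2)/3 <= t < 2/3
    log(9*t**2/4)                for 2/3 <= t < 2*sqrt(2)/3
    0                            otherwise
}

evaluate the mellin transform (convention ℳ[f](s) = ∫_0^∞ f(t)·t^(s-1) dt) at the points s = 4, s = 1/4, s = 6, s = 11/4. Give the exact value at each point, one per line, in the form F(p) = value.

back out the common scale on t: t**3 on [0, sqrt(2)/2); 3*t**2 on [sqrt(2)/2, 1); log(t**2) on [1, sqrt(2))
back out the power substitution: t**(3/2) on [0, 1/2); 3*t on [1/2, 1); log(t) on [1, 2)
along the cuts sqrt(2)/3, 2/3, ℳ[f](s) splits into 3 integrals
∫ 27*t**3/8·t^(s-1) over [0, sqrt(2)/3)
segment sqrt(2)/3 to 2/3 holds 27*t**2/4; add its integral
piece [2/3, 2*sqrt(2)/3): integrate log(9*t**2/4) against the kernel

F(4) = sqrt(2)/567 + 1/81 + 16*log(2)/81
F(1/4) = 2**(1/8)*3**(3/4)*(-1248*2**(1/4) - 26 + 3*sqrt(2) + 156*2**(1/4)*log(2) + 1300*2**(1/8))/117
F(6) = -43/13122 + 2*sqrt(2)/6561 + 256*log(2)/2187
F(11/4) = 2*2**(3/8)*3**(1/4)*(-55936*2**(3/4) - 16698 + 2299*sqrt(2) + 76912*2**(3/4)*log(2) + 94760*2**(3/8))/1427679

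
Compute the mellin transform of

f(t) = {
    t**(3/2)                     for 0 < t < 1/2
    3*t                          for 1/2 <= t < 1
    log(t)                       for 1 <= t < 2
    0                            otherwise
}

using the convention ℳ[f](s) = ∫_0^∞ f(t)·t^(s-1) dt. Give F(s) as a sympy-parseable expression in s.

(-2*2**(2*s)*(s + 1)*(2*s + 3) + 6*2**s*s**2*(2*s + 3) + 2*2**s*(s + 1)*(2*s + 3) + 4**s*s*(s + 1)*(2*s + 3)*log(4) + sqrt(2)*s**2*(s + 1) - 3*s**2*(2*s + 3))/(2*2**s*s**2*(s + 1)*(2*s + 3))
  Re(s) > -3/2

linearity at 1/2, 1 turns ℳ[f](s) into 3 summed integrals
[0, 1/2) adds the kernel integral of t**(3/2)
on [1/2, 1): add ∫ 3*t·t^(s-1) dt
segment 1 to 2 holds log(t); add its integral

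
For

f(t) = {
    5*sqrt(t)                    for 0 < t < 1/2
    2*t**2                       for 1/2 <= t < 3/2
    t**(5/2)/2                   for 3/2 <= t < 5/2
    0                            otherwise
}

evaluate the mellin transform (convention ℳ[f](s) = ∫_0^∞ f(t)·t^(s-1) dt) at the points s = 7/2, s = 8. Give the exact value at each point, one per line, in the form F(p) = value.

breakpoints 1/2, 3/2: one integral from each of the 3 segments
∫ over [0, 1/2) of 5*sqrt(t)·t^(s-1) joins the sum
on [1/2, 3/2) integrate f = 2*t**2 against the kernel
over [3/2, 5/2), the kernel integral of t**(5/2)/2 enters the sum

F(7/2) = -sqrt(2)/176 + 243*sqrt(6)/176 + 3739/192
F(8) = -19683*sqrt(6)/14336 + 5*sqrt(2)/4352 + 7381/640 + 9765625*sqrt(10)/43008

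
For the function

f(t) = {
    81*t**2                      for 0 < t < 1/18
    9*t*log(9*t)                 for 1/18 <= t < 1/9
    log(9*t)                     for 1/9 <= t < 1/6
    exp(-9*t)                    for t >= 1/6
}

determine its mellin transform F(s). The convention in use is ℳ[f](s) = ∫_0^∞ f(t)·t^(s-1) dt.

(4*2**s*s**2*(s + 2)*(s**2 + 2*s + 1)*uppergamma(s, 3/2) - 4*2**s*s**2*(s + 2) + 4*2**s*(s + 2)*(s**2 + 2*s + 1) + 3**s*s*(s + 2)*(-4*log(2) + 4*log(3))*(s**2 + 2*s + 1) - 4*3**s*(s + 2)*(s**2 + 2*s + 1) + s**3*(s + 2)*log(4) + s**2*(s + 2)*log(4) + 2*s**2*(s + 2) + s**2*(s**2 + 2*s + 1))/(4*18**s*s**2*(s + 2)*(s**2 + 2*s + 1))
  Re(s) > -2

back out the common scale on t: 9*t**2 on [0, 1/6); 3*t*log(3*t) on [1/6, 1/3); log(3*t) on [1/3, 1/2); …
reversing the common scale on t: t**2 on [0, 1/2); t*log(t) on [1/2, 1); log(t) on [1, 3/2); …
cuts at 1/18, 1/9, 1/6: linearity sums the 4 kernel integrals
the [0, 1/18) slice contributes ∫ 81*t**2·t^(s-1) dt
∫ 9*t*log(9*t)·t^(s-1) over [1/18, 1/9)
on [1/9, 1/6) integrate f = log(9*t) against the kernel
piece [1/6, ∞): integrate exp(-9*t) against the kernel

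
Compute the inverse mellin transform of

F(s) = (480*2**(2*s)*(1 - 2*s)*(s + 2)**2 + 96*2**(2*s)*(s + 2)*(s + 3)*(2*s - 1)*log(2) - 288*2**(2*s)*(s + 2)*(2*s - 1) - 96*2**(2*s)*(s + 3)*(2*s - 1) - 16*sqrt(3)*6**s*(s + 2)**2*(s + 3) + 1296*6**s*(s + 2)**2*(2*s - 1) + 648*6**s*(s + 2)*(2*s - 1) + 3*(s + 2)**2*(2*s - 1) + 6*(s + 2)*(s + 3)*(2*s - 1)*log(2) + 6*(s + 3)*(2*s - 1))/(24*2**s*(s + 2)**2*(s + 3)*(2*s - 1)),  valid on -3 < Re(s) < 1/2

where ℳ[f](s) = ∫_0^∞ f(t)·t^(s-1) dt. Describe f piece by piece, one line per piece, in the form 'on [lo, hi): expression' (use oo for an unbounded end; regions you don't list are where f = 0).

back out the shared t-power: t on [0, 1/2); log(t) on [1/2, 2); t + 3 on [2, 3); …
integrate the 4 segments split at 1/2, 2, 3, then add the results
on [0, 1/2) integrate f = t**3 against the kernel
[1/2, 2) adds the kernel integral of t**2*log(t)
segment 2 to 3 holds t**2*(t + 3); add its integral
∫ 1/sqrt(t)·t^(s-1) over [3, ∞)

on [0, 1/2): t**3
on [1/2, 2): t**2*log(t)
on [2, 3): t**2*(t + 3)
on [3, oo): 1/sqrt(t)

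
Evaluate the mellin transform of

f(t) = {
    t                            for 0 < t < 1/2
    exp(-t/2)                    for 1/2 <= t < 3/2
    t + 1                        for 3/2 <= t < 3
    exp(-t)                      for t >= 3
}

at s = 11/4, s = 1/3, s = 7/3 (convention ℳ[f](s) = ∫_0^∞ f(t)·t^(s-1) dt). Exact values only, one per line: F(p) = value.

F(11/4) = 2**(1/4)*(-2640*sqrt(2)*uppergamma(11/4, 3/4) - 567*3**(3/4) + 11 + 330*2**(3/4)*uppergamma(11/4, 3) + 2640*sqrt(2)*uppergamma(11/4, 1/4) + 3456*6**(3/4))/660
F(1/3) = -33*2**(2/3)*3**(1/3)/16 - 2**(1/3)*uppergamma(1/3, 3/4) + uppergamma(1/3, 3) + 3*2**(2/3)/16 + 2**(1/3)*uppergamma(1/3, 1/4) + 21*3**(1/3)/4
F(7/3) = 2**(2/3)*(-2240*2**(2/3)*uppergamma(7/3, 3/4) - 1107*3**(1/3) + 21 + 560*2**(1/3)*uppergamma(7/3, 3) + 2240*2**(2/3)*uppergamma(7/3, 1/4) + 6696*6**(1/3))/1120

split f at 1/2, 3/2, 3: ℳ[f](s) collects 4 kernel integrals
for t in [0, 1/2): the term is ∫ t·t^(s-1)
∫ over [1/2, 3/2) of exp(-t/2)·t^(s-1) joins the sum
on [3/2, 3) integrate f = (t + 1) against the kernel
segment 3 to ∞ holds exp(-t); add its integral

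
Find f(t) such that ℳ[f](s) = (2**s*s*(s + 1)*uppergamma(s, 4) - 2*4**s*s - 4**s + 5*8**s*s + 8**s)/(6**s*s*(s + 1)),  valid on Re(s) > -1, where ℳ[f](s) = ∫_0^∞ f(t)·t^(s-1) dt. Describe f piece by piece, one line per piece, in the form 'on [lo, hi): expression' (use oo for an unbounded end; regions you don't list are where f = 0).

back out the common scale on t: t on [0, 1); 2*t + 1 on [1, 2); exp(-2*t) on [2, ∞)
split f at 2/3, 4/3: ℳ[f](s) collects 3 kernel integrals
over [0, 2/3), the kernel integral of 3*t/2 enters the sum
on [2/3, 4/3) integrate f = (3*t + 1) against the kernel
∫ over [4/3, ∞) of exp(-3*t)·t^(s-1) joins the sum

on [0, 2/3): 3*t/2
on [2/3, 4/3): 3*t + 1
on [4/3, oo): exp(-3*t)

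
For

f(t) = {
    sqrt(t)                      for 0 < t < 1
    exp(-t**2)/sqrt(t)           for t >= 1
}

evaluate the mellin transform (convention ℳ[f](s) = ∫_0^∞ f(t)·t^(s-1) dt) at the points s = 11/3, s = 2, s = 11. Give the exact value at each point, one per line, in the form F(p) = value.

peel off the shared t-power: 1 on [0, 1); exp(-t**2)/t on [1, ∞)
the shared t-power comes off first: t on [0, 1); exp(-t**2) on [1, ∞)
back out the power substitution: sqrt(t) on [0, 1); exp(-t) on [1, ∞)
f breaks at 1 into 2 integrals to sum
segment 0 to 1 holds sqrt(t); add its integral
on [1, ∞): add ∫ exp(-t**2)/sqrt(t)·t^(s-1) dt

F(11/3) = 6/25 + uppergamma(19/12, 1)/2
F(2) = uppergamma(3/4, 1)/2 + 2/5
F(11) = 2/23 + uppergamma(21/4, 1)/2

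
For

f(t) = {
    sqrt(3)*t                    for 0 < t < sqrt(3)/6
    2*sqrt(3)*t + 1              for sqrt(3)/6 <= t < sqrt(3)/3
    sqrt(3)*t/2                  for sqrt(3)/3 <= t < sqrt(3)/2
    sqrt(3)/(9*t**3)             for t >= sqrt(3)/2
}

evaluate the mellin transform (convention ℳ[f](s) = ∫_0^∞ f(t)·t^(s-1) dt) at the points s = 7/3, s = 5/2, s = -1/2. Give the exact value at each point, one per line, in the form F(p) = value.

peel off the power substitution: sqrt(3)*sqrt(t) on [0, 1/12); 2*sqrt(3)*sqrt(t) + 1 on [1/12, 1/3); sqrt(3)*sqrt(t)/2 on [1/3, 3/4); …
undo the common scale on t: sqrt(t) on [0, 1/4); 2*sqrt(t) + 1 on [1/4, 1); sqrt(t)/2 on [1, 9/4); …
back out the power substitution: t on [0, 1/2); 2*t + 1 on [1/2, 1); t/2 on [1, 3/2); …
integrate the 4 segments split at sqrt(3)/6, sqrt(3)/3, sqrt(3)/2, then add the results
∫ over [0, sqrt(3)/6) of sqrt(3)*t·t^(s-1) joins the sum
between sqrt(3)/6 and sqrt(3)/3 the integrand is (2*sqrt(3)*t + 1)·t^(s-1)
the [sqrt(3)/3, sqrt(3)/2) slice contributes ∫ sqrt(3)*t/2·t^(s-1) dt
segment [sqrt(3)/2, ∞) carries sqrt(3)/(9*t**3); integrate it

F(7/3) = 2**(2/3)*3**(5/6)*(-162 + 984*2**(1/3) + 1687*3**(1/3))/20160
F(5/2) = sqrt(2)*3**(3/4)*(-114 + 696*sqrt(2) + 1525*sqrt(3))/15120
F(-1/2) = 3**(1/4)*(1 + 599*sqrt(6)/1134 + sqrt(2))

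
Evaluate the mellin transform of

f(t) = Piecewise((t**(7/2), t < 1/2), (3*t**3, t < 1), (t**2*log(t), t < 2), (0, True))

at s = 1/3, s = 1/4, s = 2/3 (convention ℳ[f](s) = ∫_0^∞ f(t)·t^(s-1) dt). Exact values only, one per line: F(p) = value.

undo the shared t-power: t**(3/2) on [0, 1/2); 3*t on [1/2, 1); log(t) on [1, 2)
linearity at 1/2, 1 turns ℳ[f](s) into 3 summed integrals
the [0, 1/2) slice contributes ∫ t**(7/2)·t^(s-1) dt
segment [1/2, 1) carries 3*t**3; integrate it
over [1, 2), the kernel integral of t**2*log(t) enters the sum

F(1/3) = -36*2**(1/3)/49 - 9*2**(2/3)/160 + 3*2**(1/6)/184 + 531/490 + 12*2**(1/3)*log(2)/7
F(1/4) = -1253*2**(1/4)/1620 - 3*2**(3/4)/52 + 1180/1053 + 16*2**(1/4)*log(2)/9
F(2/3) = -9*2**(2/3)/16 - 9*2**(1/3)/176 + 3*2**(5/6)/400 + 675/704 + 3*2**(2/3)*log(2)/2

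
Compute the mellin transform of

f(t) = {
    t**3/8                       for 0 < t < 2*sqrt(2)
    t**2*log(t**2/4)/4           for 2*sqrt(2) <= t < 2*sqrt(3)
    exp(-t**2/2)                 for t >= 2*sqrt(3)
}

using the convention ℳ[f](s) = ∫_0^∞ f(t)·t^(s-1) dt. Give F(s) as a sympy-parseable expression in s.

2**s*(-12**(s/2)*s*(s + 3)*log(2) - 2*12**(s/2)*(s + 3)*log(2) + 2*12**(s/2)*(s + 3) + 4*12**(s/2)*sqrt(2)*(s**2/4 + s + 1) + 3*18**(s/2)*s*(s + 3)*log(3)/2 - 3*18**(s/2)*(s + 3) + 3*18**(s/2)*(s + 3)*log(3) + 3**(s/2)*(s + 3)*(s**2/4 + s + 1)*uppergamma(s/2, 6))/(2*6**(s/2)*(s + 3)*(s**2/4 + s + 1))
  Re(s) > -3

invert the common scale on t to get t**3 on [0, sqrt(2)); t**2*log(t**2) on [sqrt(2), sqrt(3)); exp(-2*t**2) on [sqrt(3), ∞)
invert the power substitution to get t**(3/2) on [0, 2); t*log(t) on [2, 3); exp(-2*t) on [3, ∞)
linearity at 2*sqrt(2), 2*sqrt(3) turns ℳ[f](s) into 3 summed integrals
on [0, 2*sqrt(2)): add ∫ t**3/8·t^(s-1) dt
segment 2*sqrt(2) to 2*sqrt(3) holds t**2*log(t**2/4)/4; add its integral
for t in [2*sqrt(3), ∞): the term is ∫ exp(-t**2/2)·t^(s-1)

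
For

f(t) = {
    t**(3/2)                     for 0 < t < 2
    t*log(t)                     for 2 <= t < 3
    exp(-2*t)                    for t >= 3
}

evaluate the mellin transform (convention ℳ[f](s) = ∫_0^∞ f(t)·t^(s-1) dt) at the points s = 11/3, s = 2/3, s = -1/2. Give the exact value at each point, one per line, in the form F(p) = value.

linearity at 2, 3 turns ℳ[f](s) into 3 summed integrals
segment [0, 2) carries t**(3/2); integrate it
segment 2 to 3 holds t*log(t); add its integral
[3, ∞) adds the kernel integral of exp(-2*t)

F(11/3) = -729*3**(2/3)/196 - 24*2**(2/3)*log(2)/7 + 2**(1/3)*uppergamma(11/3, 6)/16 + 36*2**(2/3)/49 + 192*2**(1/6)/31 + 243*3**(2/3)*log(3)/14
F(2/3) = -27*3**(2/3)/25 - 6*2**(2/3)*log(2)/5 + 2**(1/3)*uppergamma(2/3, 6)/2 + 18*2**(2/3)/25 + 24*2**(1/6)/13 + 9*3**(2/3)*log(3)/5
F(-1/2) = -4*sqrt(3) - 2*sqrt(2)*sqrt(pi)*erfc(sqrt(6)) + 2*sqrt(3)*exp(-6)/3 + sqrt(6)*log(3**(3*sqrt(2))/2**(2*sqrt(3)))/3 + 2 + 4*sqrt(2)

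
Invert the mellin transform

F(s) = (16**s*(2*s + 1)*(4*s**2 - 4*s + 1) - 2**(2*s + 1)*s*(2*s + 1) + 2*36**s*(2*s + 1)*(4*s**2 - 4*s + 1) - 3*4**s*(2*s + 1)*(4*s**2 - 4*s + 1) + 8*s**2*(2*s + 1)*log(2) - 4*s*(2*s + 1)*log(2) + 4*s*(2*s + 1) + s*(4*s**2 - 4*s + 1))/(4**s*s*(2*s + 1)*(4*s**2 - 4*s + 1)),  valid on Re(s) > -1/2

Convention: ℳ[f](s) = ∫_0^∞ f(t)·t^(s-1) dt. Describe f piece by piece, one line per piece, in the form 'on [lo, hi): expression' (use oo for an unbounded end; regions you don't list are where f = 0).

undo the power substitution: t on [0, 1/2); log(t)/t on [1/2, 1); 3 on [1, 2); …
cuts at 1/4, 1, 4: linearity sums the 4 kernel integrals
for t in [0, 1/4): the term is ∫ sqrt(t)·t^(s-1)
∫ log(sqrt(t))/sqrt(t)·t^(s-1) over [1/4, 1)
the [1, 4) slice contributes ∫ 3·t^(s-1) dt
for t in [4, 9): the term is ∫ 2·t^(s-1)

on [0, 1/4): sqrt(t)
on [1/4, 1): log(sqrt(t))/sqrt(t)
on [1, 4): 3
on [4, 9): 2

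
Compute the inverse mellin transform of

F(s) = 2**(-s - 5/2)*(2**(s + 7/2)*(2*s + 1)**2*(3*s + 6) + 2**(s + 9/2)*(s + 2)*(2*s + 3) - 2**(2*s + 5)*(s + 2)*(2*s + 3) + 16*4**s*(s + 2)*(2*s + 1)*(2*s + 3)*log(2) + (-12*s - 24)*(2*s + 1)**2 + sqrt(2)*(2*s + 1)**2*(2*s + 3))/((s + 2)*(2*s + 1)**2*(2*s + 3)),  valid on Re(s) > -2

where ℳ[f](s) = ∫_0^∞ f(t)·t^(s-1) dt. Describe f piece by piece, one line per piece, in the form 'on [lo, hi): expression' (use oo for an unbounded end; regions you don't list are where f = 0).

on [0, 1/2): t**2
on [1/2, 1): 3*t**(3/2)
on [1, 2): sqrt(t)*log(t)

the shared t-power comes off first: t**(3/2) on [0, 1/2); 3*t on [1/2, 1); log(t) on [1, 2)
decompose at 1/2, 1; ℳ[f](s) sums the 3 pieces' integrals
between 0 and 1/2 the integrand is t**2·t^(s-1)
segment [1/2, 1) carries 3*t**(3/2); integrate it
∫ sqrt(t)*log(t)·t^(s-1) over [1, 2)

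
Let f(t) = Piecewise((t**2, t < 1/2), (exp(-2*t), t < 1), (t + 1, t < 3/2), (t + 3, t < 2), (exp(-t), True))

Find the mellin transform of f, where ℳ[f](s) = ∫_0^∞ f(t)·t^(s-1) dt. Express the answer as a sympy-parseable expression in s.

(20*2**(2*s)*s*(s + 2) + 12*2**(2*s)*(s + 2) + 4*2**s*s*(s + 1)*(s + 2)*uppergamma(s, 2) - 8*2**s*s*(s + 2) - 4*2**s*(s + 2) - 8*3**s*s*(s + 2) - 8*3**s*(s + 2) + 4*s*(s + 1)*(s + 2)*uppergamma(s, 1) - 4*s*(s + 1)*(s + 2)*uppergamma(s, 2) + s*(s + 1))/(4*2**s*s*(s + 1)*(s + 2))
  Re(s) > -2

f breaks at 1/2, 1, 3/2, 2 into 5 integrals to sum
[0, 1/2) adds the kernel integral of t**2
segment [1/2, 1) carries exp(-2*t); integrate it
on [1, 3/2): add ∫ (t + 1)·t^(s-1) dt
on [3/2, 2): add ∫ (t + 3)·t^(s-1) dt
segment [2, ∞) carries exp(-t); integrate it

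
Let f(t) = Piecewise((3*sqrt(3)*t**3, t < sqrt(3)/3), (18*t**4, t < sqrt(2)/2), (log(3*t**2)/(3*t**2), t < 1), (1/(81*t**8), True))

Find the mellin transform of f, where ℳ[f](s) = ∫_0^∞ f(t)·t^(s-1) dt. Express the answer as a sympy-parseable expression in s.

reversing the power substitution: 3*sqrt(3)*t**(3/2) on [0, 1/3); 18*t**2 on [1/3, 1/2); log(3*t)/(3*t) on [1/2, 1); …
reversing the common scale on t: t**(3/2) on [0, 1); 2*t**2 on [1, 3/2); log(t)/t on [3/2, 3); …
along the cuts sqrt(3)/3, sqrt(2)/2, 1, ℳ[f](s) splits into 4 integrals
over [0, sqrt(3)/3), the kernel integral of 3*sqrt(3)*t**3 enters the sum
the [sqrt(3)/3, sqrt(2)/2) slice contributes ∫ 18*t**4·t^(s-1) dt
segment sqrt(2)/2 to 1 holds log(3*t**2)/(3*t**2); add its integral
on [1, ∞): add ∫ 1/(81*t**8)·t^(s-1) dt

(324*2**(s/2)*(s/2 - 4)*(s/2 + 2)*(s**2/4 - s + 1) - 324*2**(s/2)*(s/2 - 4)*(s + 3)*(s**2/4 - s + 1) - 54*3**(s/2)*s*(s/2 - 4)*(s/2 + 2)*(s + 3)*log(3) + 54*3**(s/2)*s*(s/2 - 4)*(s/2 + 2)*(s + 3)*log(2) - 108*3**(s/2)*(s/2 - 4)*(s/2 + 2)*(s + 3)*log(2) + 108*3**(s/2)*(s/2 - 4)*(s/2 + 2)*(s + 3) + 108*3**(s/2)*(s/2 - 4)*(s/2 + 2)*(s + 3)*log(3) + 729*3**(s/2)*(s/2 - 4)*(s + 3)*(s**2/4 - s + 1) + 27*6**(s/2)*s*(s/2 - 4)*(s/2 + 2)*(s + 3)*log(3) - 54*6**(s/2)*(s/2 - 4)*(s/2 + 2)*(s + 3)*log(3) - 54*6**(s/2)*(s/2 - 4)*(s/2 + 2)*(s + 3) - 2*6**(s/2)*(s/2 + 2)*(s + 3)*(s**2/4 - s + 1))/(324*6**(s/2)*(s/2 - 4)*(s/2 + 2)*(s + 3)*(s**2/4 - s + 1))
  -3 < Re(s) < 8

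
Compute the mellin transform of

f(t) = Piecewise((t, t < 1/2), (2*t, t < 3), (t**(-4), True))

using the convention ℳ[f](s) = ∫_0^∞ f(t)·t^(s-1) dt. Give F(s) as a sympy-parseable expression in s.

slice at 1/2, 3, transform all 3 pieces, and sum them
over [0, 1/2), the kernel integral of t enters the sum
on [1/2, 3) integrate f = 2*t against the kernel
segment 3 to ∞ holds t**(-4); add its integral

(970*6**s*s - 3890*6**s - 81*s + 324)/(162*2**s*(s**2 - 3*s - 4))
  -1 < Re(s) < 4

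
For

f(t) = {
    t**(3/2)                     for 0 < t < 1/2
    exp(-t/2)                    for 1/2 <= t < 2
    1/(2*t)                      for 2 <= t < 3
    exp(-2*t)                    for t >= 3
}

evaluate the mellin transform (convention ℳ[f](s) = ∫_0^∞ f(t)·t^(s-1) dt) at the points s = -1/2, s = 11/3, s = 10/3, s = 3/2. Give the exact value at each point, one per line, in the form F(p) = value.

F(-1/2) = -sqrt(2)*sqrt(pi)*erfc(1/2) - sqrt(2)*exp(-1) - sqrt(3)/27 - 2*sqrt(2)*sqrt(pi)*erfc(sqrt(6)) + 2*sqrt(3)*exp(-6)/3 + sqrt(2)/12 + sqrt(2)*sqrt(pi)*erfc(1) + 1/2 + 2*sqrt(2)*exp(-1/4)
F(11/3) = -8*2**(2/3)*uppergamma(11/3, 1) - 3*2**(2/3)/4 + 3*2**(5/6)/992 + 2**(1/3)*uppergamma(11/3, 6)/16 + 27*3**(2/3)/16 + 8*2**(2/3)*uppergamma(11/3, 1/4)
F(10/3) = -8*2**(1/3)*uppergamma(10/3, 1) - 6*2**(1/3)/7 + 3*2**(1/6)/464 + 2**(2/3)*uppergamma(10/3, 6)/16 + 27*3**(1/3)/14 + 8*2**(1/3)*uppergamma(10/3, 1/4)
F(3/2) = -sqrt(2) - 2*sqrt(2)*exp(-1) - sqrt(2)*sqrt(pi)*erfc(1) + sqrt(2)*sqrt(pi)*erfc(sqrt(6))/8 + sqrt(3)*exp(-6)/2 + 1/24 + sqrt(2)*exp(-1/4) + sqrt(2)*sqrt(pi)*erfc(1/2) + sqrt(3)

treat the 4 regions marked off by 1/2, 2, 3 separately and sum
∫ over [0, 1/2) of t**(3/2)·t^(s-1) joins the sum
on [1/2, 2) integrate f = exp(-t/2) against the kernel
segment 2 to 3 holds 1/(2*t); add its integral
∫ over [3, ∞) of exp(-2*t)·t^(s-1) joins the sum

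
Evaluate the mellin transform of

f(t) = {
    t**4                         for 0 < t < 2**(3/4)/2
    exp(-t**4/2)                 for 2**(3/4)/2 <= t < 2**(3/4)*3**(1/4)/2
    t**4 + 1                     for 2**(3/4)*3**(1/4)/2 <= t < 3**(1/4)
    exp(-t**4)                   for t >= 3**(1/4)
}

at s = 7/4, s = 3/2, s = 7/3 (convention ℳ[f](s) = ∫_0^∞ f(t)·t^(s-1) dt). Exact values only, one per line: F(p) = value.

strip the power substitution: t**2 on [0, sqrt(2)/2); exp(-t**2/2) on [sqrt(2)/2, sqrt(6)/2); t**2 + 1 on [sqrt(6)/2, sqrt(3)); …
back out the power substitution: t on [0, 1/2); exp(-t/2) on [1/2, 3/2); t + 1 on [3/2, 3); …
decompose at 2**(3/4)/2, 2**(3/4)*3**(1/4)/2, 3**(1/4); ℳ[f](s) sums the 4 pieces' integrals
over [0, 2**(3/4)/2), the kernel integral of t**4 enters the sum
segment 2**(3/4)/2 to 2**(3/4)*3**(1/4)/2 holds exp(-t**4/2); add its integral
segment 2**(3/4)*3**(1/4)/2 to 3**(1/4) holds (t**4 + 1); add its integral
∫ exp(-t**4)·t^(s-1) over [3**(1/4), ∞)

F(7/4) = 2**(9/16)*(-536*3**(7/16) - 161*2**(7/8)*uppergamma(7/16, 3/4) + 161*2**(7/16)*uppergamma(7/16, 3) + 56 + 161*2**(7/8)*uppergamma(7/16, 1/4) + 704*6**(7/16))/1288
F(3/2) = 2**(5/8)*(-124*3**(3/8) - 33*2**(3/4)*uppergamma(3/8, 3/4) + 33*2**(3/8)*uppergamma(3/8, 3) + 12 + 33*2**(3/4)*uppergamma(3/8, 1/4) + 160*6**(3/8))/264
F(7/3) = 2**(5/12)*(-354*3**(7/12) - 266*2**(1/6)*uppergamma(7/12, 3/4) + 133*2**(7/12)*uppergamma(7/12, 3) + 42 + 266*2**(1/6)*uppergamma(7/12, 1/4) + 480*6**(7/12))/1064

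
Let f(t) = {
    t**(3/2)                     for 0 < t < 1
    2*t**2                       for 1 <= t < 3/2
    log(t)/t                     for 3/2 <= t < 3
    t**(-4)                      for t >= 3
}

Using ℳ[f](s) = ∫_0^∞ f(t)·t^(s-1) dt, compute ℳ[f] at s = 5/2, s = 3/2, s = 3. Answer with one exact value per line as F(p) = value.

cuts at 1, 3/2, 3: linearity sums the 4 kernel integrals
segment [0, 1) carries t**(3/2); integrate it
on [1, 3/2) integrate f = 2*t**2 against the kernel
the [3/2, 3) slice contributes ∫ log(t)/t·t^(s-1) dt
on [3, ∞): add ∫ t**(-4)·t^(s-1) dt

F(5/2) = -34*sqrt(3)/27 - 7/36 + log(2**(sqrt(6)/2)*3**(-sqrt(6)/2 + 2*sqrt(3))) + 35*sqrt(6)/24
F(3/2) = -538*sqrt(3)/135 - 5/21 + log(2**(sqrt(6))*3**(-sqrt(6) + 2*sqrt(3))) + 83*sqrt(6)/28
F(3) = 9*log(2)/8 + 271/180 + 27*log(3)/8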